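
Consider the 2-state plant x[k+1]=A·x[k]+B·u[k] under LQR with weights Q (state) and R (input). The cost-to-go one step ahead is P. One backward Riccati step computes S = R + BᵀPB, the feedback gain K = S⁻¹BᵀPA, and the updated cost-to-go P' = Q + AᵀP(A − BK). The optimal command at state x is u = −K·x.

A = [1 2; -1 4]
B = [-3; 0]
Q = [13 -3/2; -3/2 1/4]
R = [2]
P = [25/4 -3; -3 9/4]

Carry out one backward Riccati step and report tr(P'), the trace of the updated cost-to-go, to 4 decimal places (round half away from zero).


BᵀP = [-18.7500 9.0000]
S = R + BᵀPB = [2] + [56.2500] = [58.2500]
BᵀPA = [-27.7500 -1.5000]
K = S⁻¹·BᵀPA = [-0.4764 -0.0258]
A−BK = [-0.4292 1.9227; -1.0000 4.0000]
AᵀP(A−BK) = [1.2800 -3.2146; -3.2146 12.9614]
P' = Q + AᵀP(A−BK) = [14.2800 -4.7146; -4.7146 13.2114]
tr(P') = 27.4914

27.4914


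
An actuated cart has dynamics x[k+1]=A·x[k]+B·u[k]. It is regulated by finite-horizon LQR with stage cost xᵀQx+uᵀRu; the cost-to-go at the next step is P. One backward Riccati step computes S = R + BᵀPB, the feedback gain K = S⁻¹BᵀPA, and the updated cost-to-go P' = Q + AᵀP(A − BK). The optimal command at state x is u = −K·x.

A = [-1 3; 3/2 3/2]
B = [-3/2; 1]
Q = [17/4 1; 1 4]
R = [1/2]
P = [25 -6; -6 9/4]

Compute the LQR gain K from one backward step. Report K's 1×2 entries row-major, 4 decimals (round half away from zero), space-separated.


0.7841 -1.4756

BᵀP = [-43.5000 11.2500]
S = R + BᵀPB = [1/2] + [76.5000] = [77.0000]
BᵀPA = [60.3750 -113.6250]
K = S⁻¹·BᵀPA = [0.7841 -1.4756]
A−BK = [0.1761 0.7865; 0.7159 2.9756]
AᵀP(A−BK) = [0.7230 1.1548; 1.1548 8.3918]
P' = Q + AᵀP(A−BK) = [4.9730 2.1548; 2.1548 12.3918]
tr(P') = 17.3649


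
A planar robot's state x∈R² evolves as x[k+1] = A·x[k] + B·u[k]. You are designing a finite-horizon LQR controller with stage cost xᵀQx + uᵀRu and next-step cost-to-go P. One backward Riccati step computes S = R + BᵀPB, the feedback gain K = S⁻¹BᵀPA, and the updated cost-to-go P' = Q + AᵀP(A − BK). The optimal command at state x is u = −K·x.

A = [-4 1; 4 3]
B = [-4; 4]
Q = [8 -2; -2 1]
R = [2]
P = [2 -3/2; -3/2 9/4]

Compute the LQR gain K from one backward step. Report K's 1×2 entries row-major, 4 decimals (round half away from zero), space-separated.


0.9831 0.2627

BᵀP = [-14.0000 15.0000]
S = R + BᵀPB = [2] + [116.0000] = [118.0000]
BᵀPA = [116.0000 31.0000]
K = S⁻¹·BᵀPA = [0.9831 0.2627]
A−BK = [-0.0678 2.0508; 0.0678 1.9492]
AᵀP(A−BK) = [1.9661 0.5254; 0.5254 5.1059]
P' = Q + AᵀP(A−BK) = [9.9661 -1.4746; -1.4746 6.1059]
tr(P') = 16.0720


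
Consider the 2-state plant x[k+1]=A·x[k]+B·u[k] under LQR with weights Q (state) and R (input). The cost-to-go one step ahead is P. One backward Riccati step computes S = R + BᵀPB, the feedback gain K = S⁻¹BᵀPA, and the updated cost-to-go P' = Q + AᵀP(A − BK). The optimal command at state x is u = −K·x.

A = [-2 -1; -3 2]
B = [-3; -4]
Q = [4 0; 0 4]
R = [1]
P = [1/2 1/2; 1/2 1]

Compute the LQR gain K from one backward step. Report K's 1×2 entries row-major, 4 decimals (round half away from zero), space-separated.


BᵀP = [-3.5000 -5.5000]
S = R + BᵀPB = [1] + [32.5000] = [33.5000]
BᵀPA = [23.5000 -7.5000]
K = S⁻¹·BᵀPA = [0.7015 -0.2239]
A−BK = [0.1045 -1.6716; -0.1940 1.1045]
AᵀP(A−BK) = [0.5149 -0.2388; -0.2388 0.8209]
P' = Q + AᵀP(A−BK) = [4.5149 -0.2388; -0.2388 4.8209]
tr(P') = 9.3358

0.7015 -0.2239


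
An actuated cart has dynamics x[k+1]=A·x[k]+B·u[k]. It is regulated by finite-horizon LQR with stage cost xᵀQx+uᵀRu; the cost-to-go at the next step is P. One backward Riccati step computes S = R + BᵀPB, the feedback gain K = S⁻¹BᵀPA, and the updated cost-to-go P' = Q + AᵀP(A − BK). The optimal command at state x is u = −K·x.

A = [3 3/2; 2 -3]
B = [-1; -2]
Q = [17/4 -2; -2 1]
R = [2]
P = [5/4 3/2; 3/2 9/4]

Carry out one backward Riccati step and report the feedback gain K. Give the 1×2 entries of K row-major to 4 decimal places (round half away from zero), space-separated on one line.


-1.3562 0.6370

BᵀP = [-4.2500 -6.0000]
S = R + BᵀPB = [2] + [16.2500] = [18.2500]
BᵀPA = [-24.7500 11.6250]
K = S⁻¹·BᵀPA = [-1.3562 0.6370]
A−BK = [1.6438 2.1370; -0.7123 -1.7260]
AᵀP(A−BK) = [4.6849 -1.1096; -1.1096 2.1575]
P' = Q + AᵀP(A−BK) = [8.9349 -3.1096; -3.1096 3.1575]
tr(P') = 12.0925


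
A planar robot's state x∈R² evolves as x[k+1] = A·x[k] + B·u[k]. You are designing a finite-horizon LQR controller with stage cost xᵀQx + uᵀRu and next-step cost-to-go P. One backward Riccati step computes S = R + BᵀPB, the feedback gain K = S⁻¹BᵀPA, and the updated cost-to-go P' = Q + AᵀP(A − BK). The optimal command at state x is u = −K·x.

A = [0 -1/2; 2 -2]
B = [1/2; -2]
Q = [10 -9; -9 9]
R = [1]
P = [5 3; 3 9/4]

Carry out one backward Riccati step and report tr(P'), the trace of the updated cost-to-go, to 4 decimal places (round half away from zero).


25.9524

BᵀP = [-3.5000 -3.0000]
S = R + BᵀPB = [1] + [4.2500] = [5.2500]
BᵀPA = [-6.0000 7.7500]
K = S⁻¹·BᵀPA = [-1.1429 1.4762]
A−BK = [0.5714 -1.2381; -0.2857 0.9524]
AᵀP(A−BK) = [2.1429 -3.1429; -3.1429 4.8095]
P' = Q + AᵀP(A−BK) = [12.1429 -12.1429; -12.1429 13.8095]
tr(P') = 25.9524


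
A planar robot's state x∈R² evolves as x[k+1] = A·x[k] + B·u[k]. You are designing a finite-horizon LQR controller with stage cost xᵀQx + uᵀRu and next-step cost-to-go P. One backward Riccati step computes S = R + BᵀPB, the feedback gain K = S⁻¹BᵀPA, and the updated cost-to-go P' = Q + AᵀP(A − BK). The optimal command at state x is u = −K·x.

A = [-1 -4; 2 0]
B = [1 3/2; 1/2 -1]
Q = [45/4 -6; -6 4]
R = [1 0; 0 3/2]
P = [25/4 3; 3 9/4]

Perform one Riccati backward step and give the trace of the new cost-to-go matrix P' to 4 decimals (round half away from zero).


BᵀP = [7.7500 4.1250; 6.3750 2.2500]
S = R + BᵀPB = [1 0; 0 3/2] + [9.8125 7.5000; 7.5000 7.3125] = [10.8125 7.5000; 7.5000 8.8125]
BᵀPA = [0.5000 -31.0000; -1.8750 -25.5000]
K = S⁻¹·BᵀPA = [0.4731 -2.0991; -0.6154 -1.1072]
A−BK = [-0.5500 -0.2402; 1.1480 -0.0576]
AᵀP(A−BK) = [1.8595 -0.0264; -0.0264 6.6959]
P' = Q + AᵀP(A−BK) = [13.1095 -6.0264; -6.0264 10.6959]
tr(P') = 23.8054

23.8054


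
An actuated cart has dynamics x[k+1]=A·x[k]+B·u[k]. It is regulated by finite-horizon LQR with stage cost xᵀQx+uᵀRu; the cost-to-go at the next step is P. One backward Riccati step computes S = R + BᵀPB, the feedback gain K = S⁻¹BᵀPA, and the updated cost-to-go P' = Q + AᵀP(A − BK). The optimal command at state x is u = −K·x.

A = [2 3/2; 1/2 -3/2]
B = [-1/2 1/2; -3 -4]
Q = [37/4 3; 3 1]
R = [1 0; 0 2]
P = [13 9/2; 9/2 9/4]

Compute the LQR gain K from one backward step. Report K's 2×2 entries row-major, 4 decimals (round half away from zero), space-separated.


BᵀP = [-20.0000 -9.0000; -11.5000 -6.7500]
S = R + BᵀPB = [1 0; 0 2] + [37.0000 26.0000; 26.0000 21.2500] = [38.0000 26.0000; 26.0000 23.2500]
BᵀPA = [-44.5000 -16.5000; -26.3750 -7.1250]
K = S⁻¹·BᵀPA = [-1.6813 -0.9560; 0.7458 0.7627]
A−BK = [0.7864 0.6407; -1.5608 -1.3175]
AᵀP(A−BK) = [6.4136 4.7593; 4.7593 3.7220]
P' = Q + AᵀP(A−BK) = [15.6636 7.7593; 7.7593 4.7220]
tr(P') = 20.3855

-1.6813 -0.9560 0.7458 0.7627


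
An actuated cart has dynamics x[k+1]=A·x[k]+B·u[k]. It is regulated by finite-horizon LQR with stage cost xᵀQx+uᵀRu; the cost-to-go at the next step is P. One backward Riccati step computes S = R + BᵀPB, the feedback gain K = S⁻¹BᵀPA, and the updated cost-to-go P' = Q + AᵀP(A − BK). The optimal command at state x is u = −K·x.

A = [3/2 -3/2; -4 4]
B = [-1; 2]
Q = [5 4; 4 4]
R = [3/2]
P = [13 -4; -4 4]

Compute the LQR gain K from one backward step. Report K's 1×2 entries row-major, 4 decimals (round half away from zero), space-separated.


-1.7097 1.7097

BᵀP = [-21.0000 12.0000]
S = R + BᵀPB = [3/2] + [45.0000] = [46.5000]
BᵀPA = [-79.5000 79.5000]
K = S⁻¹·BᵀPA = [-1.7097 1.7097]
A−BK = [-0.2097 0.2097; -0.5806 0.5806]
AᵀP(A−BK) = [5.3306 -5.3306; -5.3306 5.3306]
P' = Q + AᵀP(A−BK) = [10.3306 -1.3306; -1.3306 9.3306]
tr(P') = 19.6613


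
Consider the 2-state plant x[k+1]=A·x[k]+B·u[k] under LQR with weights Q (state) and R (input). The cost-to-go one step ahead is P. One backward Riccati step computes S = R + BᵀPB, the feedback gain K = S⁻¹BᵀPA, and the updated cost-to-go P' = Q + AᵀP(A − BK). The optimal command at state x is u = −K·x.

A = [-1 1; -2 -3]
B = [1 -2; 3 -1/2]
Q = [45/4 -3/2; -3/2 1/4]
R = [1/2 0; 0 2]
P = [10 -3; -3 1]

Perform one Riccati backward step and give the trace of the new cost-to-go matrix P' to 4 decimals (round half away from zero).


BᵀP = [1.0000 0.0000; -18.5000 5.5000]
S = R + BᵀPB = [1/2 0; 0 2] + [1.0000 -2.0000; -2.0000 34.2500] = [1.5000 -2.0000; -2.0000 36.2500]
BᵀPA = [-1.0000 1.0000; 7.5000 -35.0000]
K = S⁻¹·BᵀPA = [-0.4218 -0.6700; 0.1836 -1.0025]
A−BK = [-0.2109 -0.3350; -0.6427 -1.4913]
AᵀP(A−BK) = [0.2010 -0.1514; -0.1514 2.5831]
P' = Q + AᵀP(A−BK) = [11.4510 -1.6514; -1.6514 2.8331]
tr(P') = 14.2841

14.2841


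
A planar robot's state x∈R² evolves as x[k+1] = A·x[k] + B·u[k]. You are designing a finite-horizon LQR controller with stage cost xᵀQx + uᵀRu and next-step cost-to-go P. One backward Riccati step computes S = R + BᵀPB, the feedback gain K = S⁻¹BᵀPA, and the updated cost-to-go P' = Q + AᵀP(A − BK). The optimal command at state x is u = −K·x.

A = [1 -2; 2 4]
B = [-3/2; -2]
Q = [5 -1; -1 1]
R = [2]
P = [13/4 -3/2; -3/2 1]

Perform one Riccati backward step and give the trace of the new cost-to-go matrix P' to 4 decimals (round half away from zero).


54.5797

BᵀP = [-1.8750 0.2500]
S = R + BᵀPB = [2] + [2.3125] = [4.3125]
BᵀPA = [-1.3750 4.7500]
K = S⁻¹·BᵀPA = [-0.3188 1.1014]
A−BK = [0.5217 -0.3478; 1.3623 6.2029]
AᵀP(A−BK) = [0.8116 3.0145; 3.0145 47.7681]
P' = Q + AᵀP(A−BK) = [5.8116 2.0145; 2.0145 48.7681]
tr(P') = 54.5797


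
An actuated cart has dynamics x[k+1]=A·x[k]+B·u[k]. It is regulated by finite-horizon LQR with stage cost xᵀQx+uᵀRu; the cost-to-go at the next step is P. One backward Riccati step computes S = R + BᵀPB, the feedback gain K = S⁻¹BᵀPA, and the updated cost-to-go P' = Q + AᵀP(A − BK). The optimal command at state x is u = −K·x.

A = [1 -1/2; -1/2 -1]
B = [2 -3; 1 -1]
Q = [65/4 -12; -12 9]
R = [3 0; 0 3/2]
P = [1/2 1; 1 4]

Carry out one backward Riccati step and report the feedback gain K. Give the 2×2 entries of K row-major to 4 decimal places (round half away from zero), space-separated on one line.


BᵀP = [2.0000 6.0000; -2.5000 -7.0000]
S = R + BᵀPB = [3 0; 0 3/2] + [10.0000 -12.0000; -12.0000 14.5000] = [13.0000 -12.0000; -12.0000 16.0000]
BᵀPA = [-1.0000 -7.0000; 1.0000 8.2500]
K = S⁻¹·BᵀPA = [-0.0625 -0.2031; 0.0156 0.3633]
A−BK = [1.1719 0.9961; -0.4219 -0.4336]
AᵀP(A−BK) = [0.4219 0.4336; 0.4336 0.7061]
P' = Q + AᵀP(A−BK) = [16.6719 -11.5664; -11.5664 9.7061]
tr(P') = 26.3779

-0.0625 -0.2031 0.0156 0.3633


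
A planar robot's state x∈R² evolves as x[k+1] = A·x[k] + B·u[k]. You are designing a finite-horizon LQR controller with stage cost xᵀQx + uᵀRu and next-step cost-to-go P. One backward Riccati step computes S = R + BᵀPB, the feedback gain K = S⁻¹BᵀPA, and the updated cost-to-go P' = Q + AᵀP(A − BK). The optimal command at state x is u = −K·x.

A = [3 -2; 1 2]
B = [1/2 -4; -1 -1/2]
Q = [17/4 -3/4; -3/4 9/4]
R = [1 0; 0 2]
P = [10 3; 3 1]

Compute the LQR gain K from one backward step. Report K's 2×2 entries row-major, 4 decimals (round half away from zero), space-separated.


0.0123 -0.2289 -0.7856 0.3220

BᵀP = [2.0000 0.5000; -41.5000 -12.5000]
S = R + BᵀPB = [1 0; 0 2] + [0.5000 -8.2500; -8.2500 172.2500] = [1.5000 -8.2500; -8.2500 174.2500]
BᵀPA = [6.5000 -3.0000; -137.0000 58.0000]
K = S⁻¹·BᵀPA = [0.0123 -0.2289; -0.7856 0.3220]
A−BK = [-0.1487 -0.5975; 0.6195 1.9321]
AᵀP(A−BK) = [1.2868 -0.3957; -0.3957 0.6363]
P' = Q + AᵀP(A−BK) = [5.5368 -1.1457; -1.1457 2.8863]
tr(P') = 8.4231


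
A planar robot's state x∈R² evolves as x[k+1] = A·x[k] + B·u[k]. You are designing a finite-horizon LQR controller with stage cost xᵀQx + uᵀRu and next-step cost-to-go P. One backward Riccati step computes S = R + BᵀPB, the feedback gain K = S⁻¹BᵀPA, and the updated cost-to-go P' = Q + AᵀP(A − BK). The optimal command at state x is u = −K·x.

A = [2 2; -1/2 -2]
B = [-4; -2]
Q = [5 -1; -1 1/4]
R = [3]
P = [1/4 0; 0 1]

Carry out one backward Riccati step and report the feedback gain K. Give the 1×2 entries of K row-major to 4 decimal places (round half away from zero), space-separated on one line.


BᵀP = [-1.0000 -2.0000]
S = R + BᵀPB = [3] + [8.0000] = [11.0000]
BᵀPA = [-1.0000 2.0000]
K = S⁻¹·BᵀPA = [-0.0909 0.1818]
A−BK = [1.6364 2.7273; -0.6818 -1.6364]
AᵀP(A−BK) = [1.1591 2.1818; 2.1818 4.6364]
P' = Q + AᵀP(A−BK) = [6.1591 1.1818; 1.1818 4.8864]
tr(P') = 11.0455

-0.0909 0.1818


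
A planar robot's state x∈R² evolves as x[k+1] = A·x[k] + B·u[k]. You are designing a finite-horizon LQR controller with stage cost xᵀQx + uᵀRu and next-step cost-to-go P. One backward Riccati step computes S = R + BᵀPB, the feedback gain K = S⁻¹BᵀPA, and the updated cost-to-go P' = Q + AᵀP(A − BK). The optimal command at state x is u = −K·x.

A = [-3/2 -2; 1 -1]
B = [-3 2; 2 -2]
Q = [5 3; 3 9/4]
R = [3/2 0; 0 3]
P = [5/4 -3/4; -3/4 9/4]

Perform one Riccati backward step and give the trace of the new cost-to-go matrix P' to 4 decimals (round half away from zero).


11.1179

BᵀP = [-5.2500 6.7500; 4.0000 -6.0000]
S = R + BᵀPB = [3/2 0; 0 3] + [29.2500 -24.0000; -24.0000 20.0000] = [30.7500 -24.0000; -24.0000 23.0000]
BᵀPA = [14.6250 3.7500; -12.0000 -2.0000]
K = S⁻¹·BᵀPA = [0.3686 0.2914; -0.1371 0.2171]
A−BK = [-0.1200 -1.5600; -0.0114 -1.1486]
AᵀP(A−BK) = [0.2764 0.2186; 0.2186 3.5914]
P' = Q + AᵀP(A−BK) = [5.2764 3.2186; 3.2186 5.8414]
tr(P') = 11.1179


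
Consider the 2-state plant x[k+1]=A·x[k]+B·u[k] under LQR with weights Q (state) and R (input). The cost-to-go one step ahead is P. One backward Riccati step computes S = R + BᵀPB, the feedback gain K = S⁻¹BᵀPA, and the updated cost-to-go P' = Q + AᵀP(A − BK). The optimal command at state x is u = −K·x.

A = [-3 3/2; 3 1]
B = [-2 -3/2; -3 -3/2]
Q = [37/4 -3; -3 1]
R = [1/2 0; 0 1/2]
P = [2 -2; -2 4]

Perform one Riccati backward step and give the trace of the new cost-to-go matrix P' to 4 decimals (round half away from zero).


40.4244

BᵀP = [2.0000 -8.0000; 0.0000 -3.0000]
S = R + BᵀPB = [1/2 0; 0 1/2] + [20.0000 9.0000; 9.0000 4.5000] = [20.5000 9.0000; 9.0000 5.0000]
BᵀPA = [-30.0000 -5.0000; -9.0000 -3.0000]
K = S⁻¹·BᵀPA = [-3.2093 0.0930; 3.9767 -0.7674]
A−BK = [-3.4535 0.5349; -0.6628 0.1279]
AᵀP(A−BK) = [29.5116 -4.1163; -4.1163 0.6628]
P' = Q + AᵀP(A−BK) = [38.7616 -7.1163; -7.1163 1.6628]
tr(P') = 40.4244


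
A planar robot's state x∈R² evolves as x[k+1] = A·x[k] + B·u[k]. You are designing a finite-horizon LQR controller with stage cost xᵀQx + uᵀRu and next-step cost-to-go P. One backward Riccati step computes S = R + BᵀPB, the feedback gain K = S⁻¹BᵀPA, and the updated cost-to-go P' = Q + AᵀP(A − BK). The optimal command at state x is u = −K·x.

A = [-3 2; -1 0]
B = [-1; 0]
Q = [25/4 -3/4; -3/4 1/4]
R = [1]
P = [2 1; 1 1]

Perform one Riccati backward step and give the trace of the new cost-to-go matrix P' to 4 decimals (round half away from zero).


BᵀP = [-2.0000 -1.0000]
S = R + BᵀPB = [1] + [2.0000] = [3.0000]
BᵀPA = [7.0000 -4.0000]
K = S⁻¹·BᵀPA = [2.3333 -1.3333]
A−BK = [-0.6667 0.6667; -1.0000 0.0000]
AᵀP(A−BK) = [8.6667 -4.6667; -4.6667 2.6667]
P' = Q + AᵀP(A−BK) = [14.9167 -5.4167; -5.4167 2.9167]
tr(P') = 17.8333

17.8333


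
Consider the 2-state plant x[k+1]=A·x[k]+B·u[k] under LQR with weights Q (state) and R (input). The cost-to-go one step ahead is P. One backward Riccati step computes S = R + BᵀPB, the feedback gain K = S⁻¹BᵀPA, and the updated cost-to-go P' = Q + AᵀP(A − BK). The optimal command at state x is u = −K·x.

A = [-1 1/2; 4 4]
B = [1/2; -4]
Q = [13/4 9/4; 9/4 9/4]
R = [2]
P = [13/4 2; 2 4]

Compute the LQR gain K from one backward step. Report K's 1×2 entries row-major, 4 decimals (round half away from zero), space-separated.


-0.9118 -1.0744

BᵀP = [-6.3750 -15.0000]
S = R + BᵀPB = [2] + [56.8125] = [58.8125]
BᵀPA = [-53.6250 -63.1875]
K = S⁻¹·BᵀPA = [-0.9118 -1.0744]
A−BK = [-0.5441 1.0372; 0.3528 -0.2976]
AᵀP(A−BK) = [2.3549 0.7609; 0.7609 4.9245]
P' = Q + AᵀP(A−BK) = [5.6049 3.0109; 3.0109 7.1745]
tr(P') = 12.7795


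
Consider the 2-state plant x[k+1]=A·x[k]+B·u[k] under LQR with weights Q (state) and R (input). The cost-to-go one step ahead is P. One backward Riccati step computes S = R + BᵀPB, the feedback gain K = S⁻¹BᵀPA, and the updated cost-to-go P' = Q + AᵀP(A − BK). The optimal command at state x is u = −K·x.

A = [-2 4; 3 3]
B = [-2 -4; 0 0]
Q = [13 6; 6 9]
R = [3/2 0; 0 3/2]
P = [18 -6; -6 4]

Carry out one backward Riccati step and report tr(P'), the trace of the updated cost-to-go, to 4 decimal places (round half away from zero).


59.3444

BᵀP = [-36.0000 12.0000; -72.0000 24.0000]
S = R + BᵀPB = [3/2 0; 0 3/2] + [72.0000 144.0000; 144.0000 288.0000] = [73.5000 144.0000; 144.0000 289.5000]
BᵀPA = [108.0000 -108.0000; 216.0000 -216.0000]
K = S⁻¹·BᵀPA = [0.2988 -0.2988; 0.5975 -0.5975]
A−BK = [0.9876 1.0124; 3.0000 3.0000]
AᵀP(A−BK) = [18.6722 17.3278; 17.3278 18.6722]
P' = Q + AᵀP(A−BK) = [31.6722 23.3278; 23.3278 27.6722]
tr(P') = 59.3444


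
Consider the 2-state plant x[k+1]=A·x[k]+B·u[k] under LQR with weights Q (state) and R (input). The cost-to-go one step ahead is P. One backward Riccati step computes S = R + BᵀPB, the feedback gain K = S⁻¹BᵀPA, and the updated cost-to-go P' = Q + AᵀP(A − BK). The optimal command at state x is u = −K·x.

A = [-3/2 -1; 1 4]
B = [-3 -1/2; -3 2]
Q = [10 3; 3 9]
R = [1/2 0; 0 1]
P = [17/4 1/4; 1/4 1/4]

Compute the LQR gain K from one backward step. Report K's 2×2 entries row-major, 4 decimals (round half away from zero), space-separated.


0.3657 0.0731 0.5623 1.1125

BᵀP = [-13.5000 -1.5000; -1.6250 0.3750]
S = R + BᵀPB = [1/2 0; 0 1] + [45.0000 3.7500; 3.7500 1.5625] = [45.5000 3.7500; 3.7500 2.5625]
BᵀPA = [18.7500 7.5000; 2.8125 3.1250]
K = S⁻¹·BᵀPA = [0.3657 0.0731; 0.5623 1.1125]
A−BK = [-0.1216 -0.2243; 0.9726 1.9945]
AᵀP(A−BK) = [0.6233 1.1247; 1.1247 2.2249]
P' = Q + AᵀP(A−BK) = [10.6233 4.1247; 4.1247 11.2249]
tr(P') = 21.8482


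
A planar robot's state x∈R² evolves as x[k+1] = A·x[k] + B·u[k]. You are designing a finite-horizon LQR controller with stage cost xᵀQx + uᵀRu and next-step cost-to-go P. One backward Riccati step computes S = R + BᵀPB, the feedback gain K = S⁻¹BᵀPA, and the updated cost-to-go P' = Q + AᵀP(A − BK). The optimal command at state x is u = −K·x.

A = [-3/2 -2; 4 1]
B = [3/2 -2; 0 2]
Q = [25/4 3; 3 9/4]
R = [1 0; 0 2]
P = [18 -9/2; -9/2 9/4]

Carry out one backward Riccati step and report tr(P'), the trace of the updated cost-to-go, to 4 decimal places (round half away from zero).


15.2544

BᵀP = [27.0000 -6.7500; -45.0000 13.5000]
S = R + BᵀPB = [1 0; 0 2] + [40.5000 -67.5000; -67.5000 117.0000] = [41.5000 -67.5000; -67.5000 119.0000]
BᵀPA = [-67.5000 -60.7500; 121.5000 103.5000]
K = S⁻¹·BᵀPA = [0.4415 -0.6357; 1.2714 0.5092]
A−BK = [0.3806 -0.0281; 1.4572 -0.0183]
AᵀP(A−BK) = [5.8215 0.9771; 0.9771 0.9330]
P' = Q + AᵀP(A−BK) = [12.0715 3.9771; 3.9771 3.1830]
tr(P') = 15.2544


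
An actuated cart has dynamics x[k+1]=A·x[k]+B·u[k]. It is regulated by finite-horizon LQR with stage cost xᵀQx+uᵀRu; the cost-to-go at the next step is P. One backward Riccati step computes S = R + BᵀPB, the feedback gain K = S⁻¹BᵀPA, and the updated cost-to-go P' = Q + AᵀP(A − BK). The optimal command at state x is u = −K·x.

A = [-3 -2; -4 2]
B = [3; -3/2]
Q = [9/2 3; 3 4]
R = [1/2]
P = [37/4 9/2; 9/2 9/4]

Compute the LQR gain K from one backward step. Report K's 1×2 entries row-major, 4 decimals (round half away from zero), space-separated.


BᵀP = [21.0000 10.1250]
S = R + BᵀPB = [1/2] + [47.8125] = [48.3125]
BᵀPA = [-103.5000 -21.7500]
K = S⁻¹·BᵀPA = [-2.1423 -0.4502]
A−BK = [3.4269 -0.6494; -7.2135 1.3247]
AᵀP(A−BK) = [5.5217 -0.0951; -0.0951 0.2083]
P' = Q + AᵀP(A−BK) = [10.0217 2.9049; 2.9049 4.2083]
tr(P') = 14.2299

-2.1423 -0.4502


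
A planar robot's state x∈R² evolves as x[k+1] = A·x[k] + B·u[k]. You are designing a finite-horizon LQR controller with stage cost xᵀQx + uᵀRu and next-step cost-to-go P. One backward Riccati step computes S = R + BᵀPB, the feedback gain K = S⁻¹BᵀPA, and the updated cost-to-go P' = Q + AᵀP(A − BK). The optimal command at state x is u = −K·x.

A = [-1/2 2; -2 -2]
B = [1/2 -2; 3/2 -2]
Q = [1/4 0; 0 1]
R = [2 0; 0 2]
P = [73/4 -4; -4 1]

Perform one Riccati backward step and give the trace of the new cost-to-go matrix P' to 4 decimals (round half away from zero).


9.2694

BᵀP = [3.1250 -0.5000; -28.5000 6.0000]
S = R + BᵀPB = [2 0; 0 2] + [0.8125 -5.2500; -5.2500 45.0000] = [2.8125 -5.2500; -5.2500 47.0000]
BᵀPA = [-0.5625 7.2500; 2.2500 -69.0000]
K = S⁻¹·BᵀPA = [-0.1398 -0.2055; 0.0323 -1.4910]
A−BK = [-0.3656 -0.8793; -1.7258 -4.6738]
AᵀP(A−BK) = [0.4113 0.9892; 0.9892 7.6081]
P' = Q + AᵀP(A−BK) = [0.6613 0.9892; 0.9892 8.6081]
tr(P') = 9.2694


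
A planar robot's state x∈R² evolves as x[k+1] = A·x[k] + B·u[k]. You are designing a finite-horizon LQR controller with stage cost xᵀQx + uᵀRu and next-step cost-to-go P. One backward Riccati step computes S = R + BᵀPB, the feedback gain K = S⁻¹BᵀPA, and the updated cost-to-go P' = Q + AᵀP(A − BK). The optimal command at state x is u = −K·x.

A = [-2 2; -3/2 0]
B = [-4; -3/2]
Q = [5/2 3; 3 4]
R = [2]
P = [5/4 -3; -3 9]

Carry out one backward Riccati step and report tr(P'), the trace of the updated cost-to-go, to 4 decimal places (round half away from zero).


16.9000

BᵀP = [-0.5000 -1.5000]
S = R + BᵀPB = [2] + [4.2500] = [6.2500]
BᵀPA = [3.2500 -1.0000]
K = S⁻¹·BᵀPA = [0.5200 -0.1600]
A−BK = [0.0800 1.3600; -0.7200 -0.2400]
AᵀP(A−BK) = [5.5600 4.5200; 4.5200 4.8400]
P' = Q + AᵀP(A−BK) = [8.0600 7.5200; 7.5200 8.8400]
tr(P') = 16.9000


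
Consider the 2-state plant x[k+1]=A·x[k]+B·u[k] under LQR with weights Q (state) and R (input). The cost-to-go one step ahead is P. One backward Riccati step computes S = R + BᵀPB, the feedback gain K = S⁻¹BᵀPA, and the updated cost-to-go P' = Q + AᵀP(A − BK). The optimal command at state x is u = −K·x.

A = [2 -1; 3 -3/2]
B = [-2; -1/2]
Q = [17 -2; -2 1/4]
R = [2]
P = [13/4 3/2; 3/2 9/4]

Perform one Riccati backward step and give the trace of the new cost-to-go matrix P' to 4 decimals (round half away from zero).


BᵀP = [-7.2500 -4.1250]
S = R + BᵀPB = [2] + [16.5625] = [18.5625]
BᵀPA = [-26.8750 13.4375]
K = S⁻¹·BᵀPA = [-1.4478 0.7239]
A−BK = [-0.8956 0.4478; 2.2761 -1.1380]
AᵀP(A−BK) = [12.3401 -6.1700; -6.1700 3.0850]
P' = Q + AᵀP(A−BK) = [29.3401 -8.1700; -8.1700 3.3350]
tr(P') = 32.6751

32.6751


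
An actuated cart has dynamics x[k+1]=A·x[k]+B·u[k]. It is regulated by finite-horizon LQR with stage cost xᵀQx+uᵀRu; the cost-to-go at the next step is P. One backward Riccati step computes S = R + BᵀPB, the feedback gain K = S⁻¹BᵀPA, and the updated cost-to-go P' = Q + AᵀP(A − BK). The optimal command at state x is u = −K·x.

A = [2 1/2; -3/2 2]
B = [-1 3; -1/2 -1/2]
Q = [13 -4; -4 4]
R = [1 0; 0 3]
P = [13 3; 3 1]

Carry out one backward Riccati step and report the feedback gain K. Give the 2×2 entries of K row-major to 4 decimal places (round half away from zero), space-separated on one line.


BᵀP = [-14.5000 -3.5000; 37.5000 8.5000]
S = R + BᵀPB = [1 0; 0 3] + [16.2500 -41.7500; -41.7500 108.2500] = [17.2500 -41.7500; -41.7500 111.2500]
BᵀPA = [-23.7500 -14.2500; 62.2500 35.7500]
K = S⁻¹·BᵀPA = [-0.2457 -0.5270; 0.4673 0.1236]
A−BK = [0.3523 -0.3977; -1.3892 1.7983]
AᵀP(A−BK) = [1.3224 -0.4588; -0.4588 1.3224]
P' = Q + AᵀP(A−BK) = [14.3224 -4.4588; -4.4588 5.3224]
tr(P') = 19.6449

-0.2457 -0.5270 0.4673 0.1236


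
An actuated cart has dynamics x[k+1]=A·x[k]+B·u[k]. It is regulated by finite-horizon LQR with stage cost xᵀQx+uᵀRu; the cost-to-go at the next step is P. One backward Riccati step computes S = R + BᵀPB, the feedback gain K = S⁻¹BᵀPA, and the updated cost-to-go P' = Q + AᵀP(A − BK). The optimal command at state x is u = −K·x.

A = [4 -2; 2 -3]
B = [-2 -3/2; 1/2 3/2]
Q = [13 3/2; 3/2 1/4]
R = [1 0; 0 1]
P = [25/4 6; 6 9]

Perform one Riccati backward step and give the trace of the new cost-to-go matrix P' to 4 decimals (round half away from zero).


52.1986

BᵀP = [-9.5000 -7.5000; -0.3750 4.5000]
S = R + BᵀPB = [1 0; 0 1] + [15.2500 3.0000; 3.0000 7.3125] = [16.2500 3.0000; 3.0000 8.3125]
BᵀPA = [-53.0000 41.5000; 7.5000 -12.7500]
K = S⁻¹·BᵀPA = [-3.6728 3.0395; 2.2278 -2.6308]
A−BK = [-0.0040 0.1329; 0.4947 -0.5736]
AᵀP(A−BK) = [20.6320 -19.1736; -19.1736 18.3165]
P' = Q + AᵀP(A−BK) = [33.6320 -17.6736; -17.6736 18.5665]
tr(P') = 52.1986


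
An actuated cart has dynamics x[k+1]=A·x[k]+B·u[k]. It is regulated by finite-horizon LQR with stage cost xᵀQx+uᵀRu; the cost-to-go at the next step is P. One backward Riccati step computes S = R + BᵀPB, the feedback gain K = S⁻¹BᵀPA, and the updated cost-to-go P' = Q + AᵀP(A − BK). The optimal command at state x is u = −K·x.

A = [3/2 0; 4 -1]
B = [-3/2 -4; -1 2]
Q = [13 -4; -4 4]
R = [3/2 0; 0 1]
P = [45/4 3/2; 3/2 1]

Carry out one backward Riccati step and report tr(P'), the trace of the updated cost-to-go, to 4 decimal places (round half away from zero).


24.5457

BᵀP = [-18.3750 -3.2500; -42.0000 -4.0000]
S = R + BᵀPB = [3/2 0; 0 1] + [30.8125 67.0000; 67.0000 160.0000] = [32.3125 67.0000; 67.0000 161.0000]
BᵀPA = [-40.5625 3.2500; -79.0000 4.0000]
K = S⁻¹·BᵀPA = [-1.7350 0.3578; 0.2313 -0.1241]
A−BK = [-0.1772 0.0405; 1.8024 -0.3940]
AᵀP(A−BK) = [7.2124 -1.5367; -1.5367 0.3333]
P' = Q + AᵀP(A−BK) = [20.2124 -5.5367; -5.5367 4.3333]
tr(P') = 24.5457


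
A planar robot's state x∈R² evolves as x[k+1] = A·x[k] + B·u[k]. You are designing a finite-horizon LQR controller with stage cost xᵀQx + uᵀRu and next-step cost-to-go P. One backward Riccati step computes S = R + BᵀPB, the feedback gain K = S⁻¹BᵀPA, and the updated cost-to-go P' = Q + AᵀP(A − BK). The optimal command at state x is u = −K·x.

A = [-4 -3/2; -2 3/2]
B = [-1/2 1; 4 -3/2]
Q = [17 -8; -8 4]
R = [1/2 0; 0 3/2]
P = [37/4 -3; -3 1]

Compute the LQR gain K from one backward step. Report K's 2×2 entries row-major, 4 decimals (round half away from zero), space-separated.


BᵀP = [-16.6250 5.5000; 13.7500 -4.5000]
S = R + BᵀPB = [1/2 0; 0 3/2] + [30.3125 -24.8750; -24.8750 20.5000] = [30.8125 -24.8750; -24.8750 22.0000]
BᵀPA = [55.5000 33.1875; -46.0000 -27.3750]
K = S⁻¹·BᵀPA = [1.2984 0.8319; -0.6228 -0.3037]
A−BK = [-2.7280 -0.7803; -8.1279 -2.2831]
AᵀP(A−BK) = [3.2884 1.3592; 1.3592 0.6400]
P' = Q + AᵀP(A−BK) = [20.2884 -6.6408; -6.6408 4.6400]
tr(P') = 24.9284

1.2984 0.8319 -0.6228 -0.3037


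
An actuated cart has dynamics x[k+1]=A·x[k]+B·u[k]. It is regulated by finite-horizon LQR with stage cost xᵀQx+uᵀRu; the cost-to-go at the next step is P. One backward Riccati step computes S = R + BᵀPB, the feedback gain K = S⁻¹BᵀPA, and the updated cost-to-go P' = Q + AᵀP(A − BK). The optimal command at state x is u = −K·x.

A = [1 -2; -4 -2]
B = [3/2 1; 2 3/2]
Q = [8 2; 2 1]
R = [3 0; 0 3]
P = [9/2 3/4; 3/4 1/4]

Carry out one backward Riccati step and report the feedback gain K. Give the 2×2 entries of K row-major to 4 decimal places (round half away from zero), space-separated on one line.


BᵀP = [8.2500 1.6250; 5.6250 1.1250]
S = R + BᵀPB = [3 0; 0 3] + [15.6250 10.6875; 10.6875 7.3125] = [18.6250 10.6875; 10.6875 10.3125]
BᵀPA = [1.7500 -19.7500; 1.1250 -13.5000]
K = S⁻¹·BᵀPA = [0.0774 -0.7629; 0.0289 -0.5184]
A−BK = [0.8550 -0.3372; -4.1981 0.3035]
AᵀP(A−BK) = [2.3321 -0.5817; -0.5817 2.9336]
P' = Q + AᵀP(A−BK) = [10.3321 1.4183; 1.4183 3.9336]
tr(P') = 14.2657

0.0774 -0.7629 0.0289 -0.5184


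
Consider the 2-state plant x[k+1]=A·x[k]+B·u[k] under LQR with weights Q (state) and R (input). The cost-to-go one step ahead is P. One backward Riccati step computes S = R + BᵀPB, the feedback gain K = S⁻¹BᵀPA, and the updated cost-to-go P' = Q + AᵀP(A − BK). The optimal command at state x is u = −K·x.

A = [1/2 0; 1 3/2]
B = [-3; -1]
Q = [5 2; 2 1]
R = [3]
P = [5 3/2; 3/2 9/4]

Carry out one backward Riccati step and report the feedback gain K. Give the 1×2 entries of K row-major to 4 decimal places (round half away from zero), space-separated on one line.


-0.2532 -0.1709

BᵀP = [-16.5000 -6.7500]
S = R + BᵀPB = [3] + [56.2500] = [59.2500]
BᵀPA = [-15.0000 -10.1250]
K = S⁻¹·BᵀPA = [-0.2532 -0.1709]
A−BK = [-0.2595 -0.5127; 0.7468 1.3291]
AᵀP(A−BK) = [1.2025 1.9367; 1.9367 3.3323]
P' = Q + AᵀP(A−BK) = [6.2025 3.9367; 3.9367 4.3323]
tr(P') = 10.5348


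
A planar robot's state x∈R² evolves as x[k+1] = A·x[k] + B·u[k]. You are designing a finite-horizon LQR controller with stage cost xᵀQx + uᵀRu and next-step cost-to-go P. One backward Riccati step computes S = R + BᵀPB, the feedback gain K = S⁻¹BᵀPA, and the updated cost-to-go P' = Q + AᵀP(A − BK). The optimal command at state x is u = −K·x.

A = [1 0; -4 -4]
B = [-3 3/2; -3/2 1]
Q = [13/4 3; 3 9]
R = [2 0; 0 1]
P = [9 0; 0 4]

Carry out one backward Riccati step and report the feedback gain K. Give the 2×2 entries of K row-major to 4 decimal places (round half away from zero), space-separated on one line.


-1.1944 -0.8585 -2.2986 -2.2146

BᵀP = [-27.0000 -6.0000; 13.5000 4.0000]
S = R + BᵀPB = [2 0; 0 1] + [90.0000 -46.5000; -46.5000 24.2500] = [92.0000 -46.5000; -46.5000 25.2500]
BᵀPA = [-3.0000 24.0000; -2.5000 -16.0000]
K = S⁻¹·BᵀPA = [-1.1944 -0.8585; -2.2986 -2.2146]
A−BK = [0.8647 0.7465; -3.4930 -3.0731]
AᵀP(A−BK) = [63.6703 55.8880; 55.8880 49.1695]
P' = Q + AᵀP(A−BK) = [66.9203 58.8880; 58.8880 58.1695]
tr(P') = 125.0898


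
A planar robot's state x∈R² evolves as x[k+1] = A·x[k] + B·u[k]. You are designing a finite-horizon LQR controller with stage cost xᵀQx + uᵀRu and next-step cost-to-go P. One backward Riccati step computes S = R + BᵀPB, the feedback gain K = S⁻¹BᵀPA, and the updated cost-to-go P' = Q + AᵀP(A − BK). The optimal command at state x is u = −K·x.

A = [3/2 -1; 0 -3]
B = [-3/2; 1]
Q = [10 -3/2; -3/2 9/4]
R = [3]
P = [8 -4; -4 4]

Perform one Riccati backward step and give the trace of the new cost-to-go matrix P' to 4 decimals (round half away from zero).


29.3851

BᵀP = [-16.0000 10.0000]
S = R + BᵀPB = [3] + [34.0000] = [37.0000]
BᵀPA = [-24.0000 -14.0000]
K = S⁻¹·BᵀPA = [-0.6486 -0.3784]
A−BK = [0.5270 -1.5676; 0.6486 -2.6216]
AᵀP(A−BK) = [2.4324 -3.0811; -3.0811 14.7027]
P' = Q + AᵀP(A−BK) = [12.4324 -4.5811; -4.5811 16.9527]
tr(P') = 29.3851


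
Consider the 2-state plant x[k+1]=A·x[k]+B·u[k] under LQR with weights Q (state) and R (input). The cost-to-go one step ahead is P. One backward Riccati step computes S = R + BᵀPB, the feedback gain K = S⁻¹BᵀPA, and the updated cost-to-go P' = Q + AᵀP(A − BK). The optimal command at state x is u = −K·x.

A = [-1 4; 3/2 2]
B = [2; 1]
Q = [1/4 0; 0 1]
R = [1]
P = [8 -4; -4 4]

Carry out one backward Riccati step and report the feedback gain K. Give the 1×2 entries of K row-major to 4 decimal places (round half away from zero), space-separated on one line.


BᵀP = [12.0000 -4.0000]
S = R + BᵀPB = [1] + [20.0000] = [21.0000]
BᵀPA = [-18.0000 40.0000]
K = S⁻¹·BᵀPA = [-0.8571 1.9048]
A−BK = [0.7143 0.1905; 2.3571 0.0952]
AᵀP(A−BK) = [13.5714 -1.7143; -1.7143 3.8095]
P' = Q + AᵀP(A−BK) = [13.8214 -1.7143; -1.7143 4.8095]
tr(P') = 18.6310

-0.8571 1.9048


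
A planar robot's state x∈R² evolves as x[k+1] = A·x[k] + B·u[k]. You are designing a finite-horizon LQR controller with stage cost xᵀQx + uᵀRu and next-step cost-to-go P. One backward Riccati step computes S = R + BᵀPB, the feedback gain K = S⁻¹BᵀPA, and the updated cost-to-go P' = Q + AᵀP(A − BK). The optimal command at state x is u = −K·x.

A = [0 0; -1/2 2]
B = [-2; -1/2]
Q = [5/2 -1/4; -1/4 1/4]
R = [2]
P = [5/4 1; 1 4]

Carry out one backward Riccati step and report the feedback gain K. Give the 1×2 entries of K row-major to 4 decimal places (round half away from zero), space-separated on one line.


0.2000 -0.8000

BᵀP = [-3.0000 -4.0000]
S = R + BᵀPB = [2] + [8.0000] = [10.0000]
BᵀPA = [2.0000 -8.0000]
K = S⁻¹·BᵀPA = [0.2000 -0.8000]
A−BK = [0.4000 -1.6000; -0.4000 1.6000]
AᵀP(A−BK) = [0.6000 -2.4000; -2.4000 9.6000]
P' = Q + AᵀP(A−BK) = [3.1000 -2.6500; -2.6500 9.8500]
tr(P') = 12.9500


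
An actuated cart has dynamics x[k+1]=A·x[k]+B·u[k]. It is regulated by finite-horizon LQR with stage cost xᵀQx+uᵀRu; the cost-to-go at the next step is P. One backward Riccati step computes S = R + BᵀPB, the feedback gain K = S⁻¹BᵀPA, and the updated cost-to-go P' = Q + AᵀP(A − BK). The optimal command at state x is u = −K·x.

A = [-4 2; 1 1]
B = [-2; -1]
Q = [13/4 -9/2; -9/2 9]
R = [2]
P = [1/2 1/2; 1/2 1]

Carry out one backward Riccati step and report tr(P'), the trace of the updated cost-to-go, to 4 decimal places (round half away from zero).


16.3929

BᵀP = [-1.5000 -2.0000]
S = R + BᵀPB = [2] + [5.0000] = [7.0000]
BᵀPA = [4.0000 -5.0000]
K = S⁻¹·BᵀPA = [0.5714 -0.7143]
A−BK = [-2.8571 0.5714; 1.5714 0.2857]
AᵀP(A−BK) = [2.7143 -1.1429; -1.1429 1.4286]
P' = Q + AᵀP(A−BK) = [5.9643 -5.6429; -5.6429 10.4286]
tr(P') = 16.3929


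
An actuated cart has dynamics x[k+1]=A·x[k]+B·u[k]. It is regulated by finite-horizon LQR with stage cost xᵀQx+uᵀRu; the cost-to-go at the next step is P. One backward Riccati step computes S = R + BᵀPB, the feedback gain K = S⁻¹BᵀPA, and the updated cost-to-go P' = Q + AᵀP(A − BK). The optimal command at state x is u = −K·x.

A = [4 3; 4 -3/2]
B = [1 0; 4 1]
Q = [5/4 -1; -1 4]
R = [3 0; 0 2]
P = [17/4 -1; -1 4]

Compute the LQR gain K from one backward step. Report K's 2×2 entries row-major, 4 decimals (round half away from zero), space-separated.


BᵀP = [0.2500 15.0000; -1.0000 4.0000]
S = R + BᵀPB = [3 0; 0 2] + [60.2500 15.0000; 15.0000 4.0000] = [63.2500 15.0000; 15.0000 6.0000]
BᵀPA = [61.0000 -21.7500; 12.0000 -9.0000]
K = S⁻¹·BᵀPA = [1.2039 0.0291; -1.0097 -1.5728]
A−BK = [2.7961 2.9709; 0.1942 -0.0437]
AᵀP(A−BK) = [38.6796 38.0971; 38.0971 42.7282]
P' = Q + AᵀP(A−BK) = [39.9296 37.0971; 37.0971 46.7282]
tr(P') = 86.6578

1.2039 0.0291 -1.0097 -1.5728


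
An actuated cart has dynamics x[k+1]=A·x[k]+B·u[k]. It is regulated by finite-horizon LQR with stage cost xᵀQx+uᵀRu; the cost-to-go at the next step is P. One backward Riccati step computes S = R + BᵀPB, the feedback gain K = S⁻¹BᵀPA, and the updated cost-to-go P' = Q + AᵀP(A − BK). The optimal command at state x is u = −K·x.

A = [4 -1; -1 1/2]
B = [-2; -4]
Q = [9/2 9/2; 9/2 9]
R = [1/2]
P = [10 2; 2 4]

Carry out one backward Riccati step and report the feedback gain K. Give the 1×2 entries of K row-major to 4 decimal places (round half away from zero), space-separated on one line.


-0.6740 0.1319

BᵀP = [-28.0000 -20.0000]
S = R + BᵀPB = [1/2] + [136.0000] = [136.5000]
BᵀPA = [-92.0000 18.0000]
K = S⁻¹·BᵀPA = [-0.6740 0.1319]
A−BK = [2.6520 -0.7363; -3.6960 1.0275]
AᵀP(A−BK) = [85.9927 -23.8681; -23.8681 6.6264]
P' = Q + AᵀP(A−BK) = [90.4927 -19.3681; -19.3681 15.6264]
tr(P') = 106.1190


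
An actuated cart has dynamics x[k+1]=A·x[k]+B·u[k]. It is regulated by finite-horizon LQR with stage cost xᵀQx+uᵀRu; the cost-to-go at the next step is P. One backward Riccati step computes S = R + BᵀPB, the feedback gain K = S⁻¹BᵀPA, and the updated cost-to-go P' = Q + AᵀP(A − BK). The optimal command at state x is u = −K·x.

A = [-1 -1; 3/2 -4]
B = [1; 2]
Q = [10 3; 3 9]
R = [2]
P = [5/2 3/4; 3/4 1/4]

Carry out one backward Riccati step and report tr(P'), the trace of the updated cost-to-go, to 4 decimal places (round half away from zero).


22.2518

BᵀP = [4.0000 1.2500]
S = R + BᵀPB = [2] + [6.5000] = [8.5000]
BᵀPA = [-2.1250 -9.0000]
K = S⁻¹·BᵀPA = [-0.2500 -1.0588]
A−BK = [-0.7500 0.0588; 2.0000 -1.8824]
AᵀP(A−BK) = [0.2813 0.6250; 0.6250 2.9706]
P' = Q + AᵀP(A−BK) = [10.2813 3.6250; 3.6250 11.9706]
tr(P') = 22.2518


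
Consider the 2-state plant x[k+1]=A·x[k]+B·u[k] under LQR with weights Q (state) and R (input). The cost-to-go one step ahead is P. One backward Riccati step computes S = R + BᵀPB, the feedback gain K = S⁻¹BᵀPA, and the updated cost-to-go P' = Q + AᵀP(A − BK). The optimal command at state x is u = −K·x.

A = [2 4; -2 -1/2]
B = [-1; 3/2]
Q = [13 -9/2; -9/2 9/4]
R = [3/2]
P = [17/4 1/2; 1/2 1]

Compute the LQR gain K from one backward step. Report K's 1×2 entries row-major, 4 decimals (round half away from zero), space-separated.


-1.3846 -2.2308

BᵀP = [-3.5000 1.0000]
S = R + BᵀPB = [3/2] + [5.0000] = [6.5000]
BᵀPA = [-9.0000 -14.5000]
K = S⁻¹·BᵀPA = [-1.3846 -2.2308]
A−BK = [0.6154 1.7692; 0.0769 2.8462]
AᵀP(A−BK) = [4.5385 10.4231; 10.4231 33.9038]
P' = Q + AᵀP(A−BK) = [17.5385 5.9231; 5.9231 36.1538]
tr(P') = 53.6923


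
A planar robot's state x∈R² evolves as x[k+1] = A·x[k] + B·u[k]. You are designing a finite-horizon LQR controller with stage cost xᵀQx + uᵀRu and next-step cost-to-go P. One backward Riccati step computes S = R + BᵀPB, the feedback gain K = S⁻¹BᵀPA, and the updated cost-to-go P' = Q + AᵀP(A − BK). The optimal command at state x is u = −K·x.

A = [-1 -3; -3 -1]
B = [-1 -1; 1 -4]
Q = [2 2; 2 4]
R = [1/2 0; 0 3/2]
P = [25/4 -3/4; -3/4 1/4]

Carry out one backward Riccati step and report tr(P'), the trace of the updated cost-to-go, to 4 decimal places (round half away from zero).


BᵀP = [-7.0000 1.0000; -3.2500 -0.2500]
S = R + BᵀPB = [1/2 0; 0 3/2] + [8.0000 3.0000; 3.0000 4.2500] = [8.5000 3.0000; 3.0000 5.7500]
BᵀPA = [4.0000 20.0000; 4.0000 10.0000]
K = S⁻¹·BᵀPA = [0.2759 2.1317; 0.5517 0.6270]
A−BK = [-0.1724 -0.2414; -1.0690 -0.6238]
AᵀP(A−BK) = [0.6897 0.9655; 0.9655 3.0972]
P' = Q + AᵀP(A−BK) = [2.6897 2.9655; 2.9655 7.0972]
tr(P') = 9.7868

9.7868


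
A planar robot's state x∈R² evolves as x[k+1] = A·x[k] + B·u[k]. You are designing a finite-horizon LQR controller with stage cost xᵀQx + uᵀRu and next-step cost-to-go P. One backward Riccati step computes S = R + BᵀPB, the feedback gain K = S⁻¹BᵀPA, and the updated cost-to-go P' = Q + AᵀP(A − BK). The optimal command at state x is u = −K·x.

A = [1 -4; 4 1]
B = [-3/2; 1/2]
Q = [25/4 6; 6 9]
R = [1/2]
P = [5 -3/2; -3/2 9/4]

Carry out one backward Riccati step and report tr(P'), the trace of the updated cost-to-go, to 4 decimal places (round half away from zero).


45.7479

BᵀP = [-8.2500 3.3750]
S = R + BᵀPB = [1/2] + [14.0625] = [14.5625]
BᵀPA = [5.2500 36.3750]
K = S⁻¹·BᵀPA = [0.3605 2.4979]
A−BK = [1.5408 -0.2532; 3.8197 -0.2489]
AᵀP(A−BK) = [27.1073 -1.6137; -1.6137 3.3906]
P' = Q + AᵀP(A−BK) = [33.3573 4.3863; 4.3863 12.3906]
tr(P') = 45.7479


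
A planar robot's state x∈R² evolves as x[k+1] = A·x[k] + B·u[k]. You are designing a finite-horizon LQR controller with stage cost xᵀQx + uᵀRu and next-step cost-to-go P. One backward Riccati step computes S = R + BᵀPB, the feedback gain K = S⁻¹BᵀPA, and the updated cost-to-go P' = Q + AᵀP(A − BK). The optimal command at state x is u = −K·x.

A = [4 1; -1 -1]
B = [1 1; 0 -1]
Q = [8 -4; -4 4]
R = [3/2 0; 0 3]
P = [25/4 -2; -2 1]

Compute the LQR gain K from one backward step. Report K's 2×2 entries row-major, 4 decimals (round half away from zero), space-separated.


BᵀP = [6.2500 -2.0000; 8.2500 -3.0000]
S = R + BᵀPB = [3/2 0; 0 3] + [6.2500 8.2500; 8.2500 11.2500] = [7.7500 8.2500; 8.2500 14.2500]
BᵀPA = [27.0000 8.2500; 36.0000 11.2500]
K = S⁻¹·BᵀPA = [2.0708 0.5841; 1.3274 0.4513]
A−BK = [0.6018 -0.0354; 0.3274 -0.5487]
AᵀP(A−BK) = [13.3009 3.9823; 3.9823 1.3540]
P' = Q + AᵀP(A−BK) = [21.3009 -0.0177; -0.0177 5.3540]
tr(P') = 26.6549

2.0708 0.5841 1.3274 0.4513
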